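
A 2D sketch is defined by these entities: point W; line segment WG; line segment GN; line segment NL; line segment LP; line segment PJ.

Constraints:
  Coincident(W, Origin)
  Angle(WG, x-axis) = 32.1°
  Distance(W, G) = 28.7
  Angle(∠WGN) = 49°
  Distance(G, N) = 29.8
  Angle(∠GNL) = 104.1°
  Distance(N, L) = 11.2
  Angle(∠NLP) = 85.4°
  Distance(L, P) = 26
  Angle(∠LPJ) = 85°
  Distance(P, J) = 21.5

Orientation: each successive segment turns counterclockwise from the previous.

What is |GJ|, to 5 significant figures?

8.1522

∠NLP = 85.4° gives LP at -26.400° from the x-axis; with |LP| = 26.0, P = (13.319, 2.7533). ∠LPJ = 85.0° gives PJ at 68.600° from the x-axis; with |PJ| = 21.5, J = (21.164, 22.771). Then |GJ| = |J − G| = 8.1522.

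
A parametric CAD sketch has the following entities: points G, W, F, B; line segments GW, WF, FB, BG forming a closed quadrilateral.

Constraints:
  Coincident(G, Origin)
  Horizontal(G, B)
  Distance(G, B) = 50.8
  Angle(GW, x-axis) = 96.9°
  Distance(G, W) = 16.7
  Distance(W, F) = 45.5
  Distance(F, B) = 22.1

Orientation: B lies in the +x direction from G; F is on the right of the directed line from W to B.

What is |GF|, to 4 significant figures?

35.16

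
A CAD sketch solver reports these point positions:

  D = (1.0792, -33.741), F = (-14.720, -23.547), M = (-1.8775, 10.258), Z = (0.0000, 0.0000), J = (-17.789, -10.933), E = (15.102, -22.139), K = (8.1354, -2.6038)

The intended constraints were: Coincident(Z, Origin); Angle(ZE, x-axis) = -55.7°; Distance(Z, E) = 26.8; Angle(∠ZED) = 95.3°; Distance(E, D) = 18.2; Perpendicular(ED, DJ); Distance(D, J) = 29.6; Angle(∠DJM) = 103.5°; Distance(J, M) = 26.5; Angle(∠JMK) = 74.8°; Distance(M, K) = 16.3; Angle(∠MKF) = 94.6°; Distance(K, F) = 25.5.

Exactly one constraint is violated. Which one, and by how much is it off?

Distance(K, F) = 25.5 — off by 5.50.

Z = (0.00, 0.00) ✓; ZE at -55.70° ✓; |ZE| = 26.80 ✓; ∠ZED = 95.30° ✓; |ED| = 18.20 ✓; ∠(ED, DJ) = 90.00° ✓; |DJ| = 29.60 ✓; ∠DJM = 103.5° ✓; |JM| = 26.50 ✓; ∠JMK = 74.80° ✓; |MK| = 16.30 ✓; ∠MKF = 94.60° ✓; |KF| = 31.00 ✗.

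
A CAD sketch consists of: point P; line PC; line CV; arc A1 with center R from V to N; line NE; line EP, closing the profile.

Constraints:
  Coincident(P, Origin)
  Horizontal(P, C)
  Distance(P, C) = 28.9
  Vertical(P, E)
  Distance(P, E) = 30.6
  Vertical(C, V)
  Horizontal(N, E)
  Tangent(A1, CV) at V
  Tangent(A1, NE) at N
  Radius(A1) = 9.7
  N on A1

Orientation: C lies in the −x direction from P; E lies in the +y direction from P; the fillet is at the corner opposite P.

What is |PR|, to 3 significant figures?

28.4

P is at the origin; PC is horizontal with |PC| = 28.9 and C on the −x side, so C = (-28.9, 0.00). P and E share the same x with |PE| = 30.6 and E on the +y side, so E = (0.00, 30.6). The virtual corner opposite P is at (-28.9, 30.6). The tangent condition forces RV to be normal to CV and tangency of A1 to NE means the radius RN is perpendicular to NE, with radius 9.7, so the center R sits 9.7 in from both sides at R = (-19.2, 20.9). Then |PR| = |R − P| = 28.4.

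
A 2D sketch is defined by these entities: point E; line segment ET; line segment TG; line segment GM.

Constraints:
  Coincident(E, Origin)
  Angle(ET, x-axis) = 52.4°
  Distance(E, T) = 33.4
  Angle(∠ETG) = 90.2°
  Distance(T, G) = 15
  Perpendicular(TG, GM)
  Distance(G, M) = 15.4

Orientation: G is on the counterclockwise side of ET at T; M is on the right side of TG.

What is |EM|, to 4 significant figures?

51.09

E is at the origin; ET runs at 52.4° with length 33.4, so T = 33.4·(cos 52.4°, sin 52.4°) = (20.38, 26.46). ∠ETG = 90.2°, so TG runs at 52.4° + (180° − 90.2°) = 142.2° from the x-axis; with |TG| = 15.0, G = T + 15.0·(cos 142.2°, sin 142.2°) = (8.527, 35.66). The perpendicularity gives GM at right angles to TG; with |GM| = 15.4 on the right of TG, M = G + 15.4·(0.6129, 0.7902) = (17.97, 47.82). Then |EM| = |M − E| = 51.09.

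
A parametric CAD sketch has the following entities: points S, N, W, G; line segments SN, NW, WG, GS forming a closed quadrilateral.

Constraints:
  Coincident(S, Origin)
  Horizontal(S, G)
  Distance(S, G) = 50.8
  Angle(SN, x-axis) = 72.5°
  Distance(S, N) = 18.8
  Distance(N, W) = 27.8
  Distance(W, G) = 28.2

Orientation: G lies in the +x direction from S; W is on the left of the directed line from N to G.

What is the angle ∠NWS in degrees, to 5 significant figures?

25.151°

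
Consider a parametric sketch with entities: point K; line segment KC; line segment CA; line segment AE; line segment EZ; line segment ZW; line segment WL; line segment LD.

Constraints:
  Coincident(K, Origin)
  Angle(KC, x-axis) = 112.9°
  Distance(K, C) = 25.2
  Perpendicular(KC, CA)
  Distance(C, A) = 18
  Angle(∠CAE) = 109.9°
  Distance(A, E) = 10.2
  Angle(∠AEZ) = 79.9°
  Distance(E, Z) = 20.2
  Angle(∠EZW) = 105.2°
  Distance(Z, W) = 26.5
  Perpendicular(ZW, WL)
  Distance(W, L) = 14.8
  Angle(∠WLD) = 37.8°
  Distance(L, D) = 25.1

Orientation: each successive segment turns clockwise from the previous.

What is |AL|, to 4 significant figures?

22.35

K is at the origin; KC runs at 112.9° with length 25.2, so C = (-9.806, 23.21). KC is perpendicular to CA, so CA runs at 22.90°; with |CA| = 18.0, A = (6.775, 30.22). ∠CAE = 109.9° gives AE at -47.20° from the x-axis; with |AE| = 10.2, E = (13.71, 22.73). ∠AEZ = 79.9° gives EZ at -147.3° from the x-axis; with |EZ| = 20.2, Z = (-3.293, 11.82). ∠EZW = 105.2° gives ZW at 137.9° from the x-axis; with |ZW| = 26.5, W = (-22.96, 29.59). ZW is perpendicular to WL, so WL runs at 47.90°; with |WL| = 14.8, L = (-13.03, 40.57). Then |AL| = |L − A| = 22.35.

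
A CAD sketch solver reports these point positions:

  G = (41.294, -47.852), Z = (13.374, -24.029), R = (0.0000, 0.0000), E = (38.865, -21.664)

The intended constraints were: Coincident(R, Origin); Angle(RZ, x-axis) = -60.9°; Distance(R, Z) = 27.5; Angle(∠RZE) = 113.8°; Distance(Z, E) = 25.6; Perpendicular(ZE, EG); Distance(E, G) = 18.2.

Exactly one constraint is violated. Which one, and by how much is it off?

Distance(E, G) = 18.2 — off by 8.10.

R = (0.00, 0.00) ✓; RZ at -60.90° ✓; |RZ| = 27.50 ✓; ∠RZE = 113.8° ✓; |ZE| = 25.60 ✓; ∠(ZE, EG) = 90.00° ✓; |EG| = 26.30 ✗.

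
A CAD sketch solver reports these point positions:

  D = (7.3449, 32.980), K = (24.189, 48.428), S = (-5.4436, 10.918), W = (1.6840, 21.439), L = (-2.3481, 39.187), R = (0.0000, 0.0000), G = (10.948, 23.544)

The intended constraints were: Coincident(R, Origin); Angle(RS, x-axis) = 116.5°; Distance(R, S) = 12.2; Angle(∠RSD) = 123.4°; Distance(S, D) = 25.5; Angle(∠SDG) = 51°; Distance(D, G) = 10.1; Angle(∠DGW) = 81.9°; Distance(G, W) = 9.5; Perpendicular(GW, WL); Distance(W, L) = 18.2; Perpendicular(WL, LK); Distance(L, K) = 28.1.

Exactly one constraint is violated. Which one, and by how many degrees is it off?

Perpendicular(WL, LK) — off by 6.40°.

R = (0.00, 0.00) ✓; RS at 116.5° ✓; |RS| = 12.20 ✓; ∠RSD = 123.4° ✓; |SD| = 25.50 ✓; ∠SDG = 51.00° ✓; |DG| = 10.10 ✓; ∠DGW = 81.90° ✓; |GW| = 9.500 ✓; ∠(GW, WL) = 90.00° ✓; |WL| = 18.20 ✓; ∠(WL, LK) = 83.60° ✗; |LK| = 28.10 ✓.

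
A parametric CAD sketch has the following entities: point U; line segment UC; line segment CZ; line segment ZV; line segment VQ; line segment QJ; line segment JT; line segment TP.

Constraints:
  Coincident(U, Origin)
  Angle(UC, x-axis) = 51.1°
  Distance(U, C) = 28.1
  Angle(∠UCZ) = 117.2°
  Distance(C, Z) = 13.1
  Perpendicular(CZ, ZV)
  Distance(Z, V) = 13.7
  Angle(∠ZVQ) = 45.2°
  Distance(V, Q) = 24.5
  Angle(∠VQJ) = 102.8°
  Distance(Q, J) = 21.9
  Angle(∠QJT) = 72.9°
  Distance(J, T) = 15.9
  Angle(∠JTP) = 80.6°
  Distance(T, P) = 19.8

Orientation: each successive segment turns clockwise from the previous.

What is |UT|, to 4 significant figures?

46.56

U is at the origin; UC runs at 51.1° with length 28.1, so C = (17.65, 21.87). ∠UCZ = 117.2° gives CZ at -11.70° from the x-axis; with |CZ| = 13.1, Z = (30.47, 19.21). CZ is perpendicular to ZV, so ZV runs at -101.7°; with |ZV| = 13.7, V = (27.70, 5.797). ∠ZVQ = 45.2° gives VQ at 123.5° from the x-axis; with |VQ| = 24.5, Q = (14.17, 26.23). ∠VQJ = 102.8° gives QJ at 46.30° from the x-axis; with |QJ| = 21.9, J = (29.30, 42.06). ∠QJT = 72.9° gives JT at -60.80° from the x-axis; with |JT| = 15.9, T = (37.06, 28.18). Then |UT| = |T − U| = 46.56.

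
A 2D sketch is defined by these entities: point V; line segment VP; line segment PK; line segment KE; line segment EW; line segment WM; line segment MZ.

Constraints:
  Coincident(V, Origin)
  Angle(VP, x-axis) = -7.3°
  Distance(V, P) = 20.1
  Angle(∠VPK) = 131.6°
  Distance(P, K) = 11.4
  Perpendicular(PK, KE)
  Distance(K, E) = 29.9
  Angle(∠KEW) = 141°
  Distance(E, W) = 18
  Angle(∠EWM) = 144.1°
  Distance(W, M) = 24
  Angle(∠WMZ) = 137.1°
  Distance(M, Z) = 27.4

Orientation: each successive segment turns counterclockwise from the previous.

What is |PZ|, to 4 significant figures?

60.30

V is at the origin; VP runs at -7.3° with length 20.1, so P = (19.94, -2.554). ∠VPK = 131.6° gives PK at 41.10° from the x-axis; with |PK| = 11.4, K = (28.53, 4.940). The perpendicularity gives KE at right angles to PK, so KE runs at 131.1°; with |KE| = 29.9, E = (8.872, 27.47). ∠KEW = 141.0° gives EW at 170.1° from the x-axis; with |EW| = 18.0, W = (-8.860, 30.57). ∠EWM = 144.1° gives WM at -154.0° from the x-axis; with |WM| = 24.0, M = (-30.43, 20.05). ∠WMZ = 137.1° gives MZ at -111.1° from the x-axis; with |MZ| = 27.4, Z = (-40.29, -5.517). Then |PZ| = |Z − P| = 60.30.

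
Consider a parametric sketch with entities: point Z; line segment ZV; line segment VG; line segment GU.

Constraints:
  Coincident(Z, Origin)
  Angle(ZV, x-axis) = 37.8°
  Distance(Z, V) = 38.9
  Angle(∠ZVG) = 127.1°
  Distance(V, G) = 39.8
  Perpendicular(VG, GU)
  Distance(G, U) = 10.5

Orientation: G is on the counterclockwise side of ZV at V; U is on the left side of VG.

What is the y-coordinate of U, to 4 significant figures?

63.51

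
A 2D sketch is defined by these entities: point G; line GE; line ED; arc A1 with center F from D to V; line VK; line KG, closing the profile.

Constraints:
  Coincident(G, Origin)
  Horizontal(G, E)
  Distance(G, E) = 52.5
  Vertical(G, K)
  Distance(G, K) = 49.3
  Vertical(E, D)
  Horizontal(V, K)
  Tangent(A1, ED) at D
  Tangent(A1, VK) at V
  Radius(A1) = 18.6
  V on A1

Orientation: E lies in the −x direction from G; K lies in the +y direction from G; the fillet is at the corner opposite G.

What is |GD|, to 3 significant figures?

60.8

G is at the origin; G and E share the same y with |GE| = 52.5 and E on the −x side, so E = (-52.5, 0.00). G and K share the same x with |GK| = 49.3 and K on the +y side, so K = (0.00, 49.3). The virtual corner opposite G is at (-52.5, 49.3). Tangency of A1 to ED means the radius FD is perpendicular to ED and tangency of A1 to VK means the radius FV is perpendicular to VK, with radius 18.6, so the center F sits 18.6 in from both sides at F = (-33.9, 30.7). That places the tangent points at D = (-52.5, 30.7) on ED and V = (-33.9, 49.3) on VK. Then |GD| = |D − G| = 60.8.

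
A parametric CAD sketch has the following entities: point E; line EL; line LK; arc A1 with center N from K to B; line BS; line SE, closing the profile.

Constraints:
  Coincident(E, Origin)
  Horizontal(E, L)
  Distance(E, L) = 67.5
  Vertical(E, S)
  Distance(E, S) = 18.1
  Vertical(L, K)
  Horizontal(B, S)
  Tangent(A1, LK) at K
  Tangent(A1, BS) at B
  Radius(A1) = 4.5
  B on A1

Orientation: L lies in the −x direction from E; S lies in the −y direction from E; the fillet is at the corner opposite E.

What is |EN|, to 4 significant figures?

64.45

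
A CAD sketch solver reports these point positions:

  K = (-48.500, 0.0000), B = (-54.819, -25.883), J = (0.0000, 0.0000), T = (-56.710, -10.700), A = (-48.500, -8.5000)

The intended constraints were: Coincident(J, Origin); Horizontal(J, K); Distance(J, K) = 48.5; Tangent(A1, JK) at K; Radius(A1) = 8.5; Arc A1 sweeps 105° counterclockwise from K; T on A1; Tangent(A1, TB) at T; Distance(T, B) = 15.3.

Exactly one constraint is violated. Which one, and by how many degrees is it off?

Tangent(A1, TB) at T — off by 7.90°.

J = (0.00, 0.00) ✓; J.y = 0.00, K.y = 0.00 ✓; |JK| = 48.50 ✓; ∠(AK, KJ) = 90.00° ✓; |AK| = 8.500 ✓; bearing(A→T) − bearing(A→K) = 105.0° ✓; |AT| = 8.500 ✓; ∠(AT, TB) = 97.90° ✗; |TB| = 15.30 ✓.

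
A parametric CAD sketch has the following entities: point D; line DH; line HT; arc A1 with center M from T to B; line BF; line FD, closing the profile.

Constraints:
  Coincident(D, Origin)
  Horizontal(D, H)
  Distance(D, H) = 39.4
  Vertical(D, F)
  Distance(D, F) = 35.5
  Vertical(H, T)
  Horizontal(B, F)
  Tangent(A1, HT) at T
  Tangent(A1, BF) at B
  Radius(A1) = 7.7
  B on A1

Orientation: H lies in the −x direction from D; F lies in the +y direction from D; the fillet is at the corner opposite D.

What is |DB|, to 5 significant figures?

47.593

D is at the origin; DH is horizontal with |DH| = 39.4 and H on the −x side, so H = (-39.400, 0.0000). D and F share the same x with |DF| = 35.5 and F on the +y side, so F = (0.0000, 35.500). The virtual corner opposite D is at (-39.400, 35.500). A1 meets HT tangentially, so MT is at right angles to HT and the tangent condition forces MB to be normal to BF, with radius 7.7, so the center M sits 7.7 in from both sides at M = (-31.700, 27.800). That places the tangent points at T = (-39.400, 27.800) on HT and B = (-31.700, 35.500) on BF. Then |DB| = |B − D| = 47.593.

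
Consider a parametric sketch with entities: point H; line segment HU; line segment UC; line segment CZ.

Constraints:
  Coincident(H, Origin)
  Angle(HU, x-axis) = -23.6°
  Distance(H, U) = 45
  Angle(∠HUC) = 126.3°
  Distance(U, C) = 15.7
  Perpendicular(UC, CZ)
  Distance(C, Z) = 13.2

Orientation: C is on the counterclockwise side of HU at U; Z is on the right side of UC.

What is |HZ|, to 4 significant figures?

65.11

∠HUC = 126.3°, so UC runs at -23.6° + (180° − 126.3°) = 30.10° from the x-axis; with |UC| = 15.7, C = U + 15.7·(cos 30.10°, sin 30.10°) = (54.82, -10.14). The perpendicularity gives CZ at right angles to UC; with |CZ| = 13.2 on the right of UC, Z = C + 13.2·(0.5015, -0.8652) = (61.44, -21.56). Then |HZ| = |Z − H| = 65.11.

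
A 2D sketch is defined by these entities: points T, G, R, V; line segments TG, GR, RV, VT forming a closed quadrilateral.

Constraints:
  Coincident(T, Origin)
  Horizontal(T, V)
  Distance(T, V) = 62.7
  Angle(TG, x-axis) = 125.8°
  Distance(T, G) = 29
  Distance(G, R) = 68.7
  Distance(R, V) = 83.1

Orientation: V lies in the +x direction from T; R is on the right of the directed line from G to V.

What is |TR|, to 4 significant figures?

45.14

Checks: |GR| = 68.70 ✓; |RV| = 83.10 ✓.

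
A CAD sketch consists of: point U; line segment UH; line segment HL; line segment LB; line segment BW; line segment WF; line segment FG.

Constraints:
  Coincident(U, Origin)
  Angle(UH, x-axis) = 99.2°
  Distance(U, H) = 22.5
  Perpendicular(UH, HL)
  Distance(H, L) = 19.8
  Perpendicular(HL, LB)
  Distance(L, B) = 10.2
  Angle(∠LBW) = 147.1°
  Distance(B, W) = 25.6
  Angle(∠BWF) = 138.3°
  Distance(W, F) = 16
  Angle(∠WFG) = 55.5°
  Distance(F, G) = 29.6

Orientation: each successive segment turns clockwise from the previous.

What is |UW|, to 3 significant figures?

10.9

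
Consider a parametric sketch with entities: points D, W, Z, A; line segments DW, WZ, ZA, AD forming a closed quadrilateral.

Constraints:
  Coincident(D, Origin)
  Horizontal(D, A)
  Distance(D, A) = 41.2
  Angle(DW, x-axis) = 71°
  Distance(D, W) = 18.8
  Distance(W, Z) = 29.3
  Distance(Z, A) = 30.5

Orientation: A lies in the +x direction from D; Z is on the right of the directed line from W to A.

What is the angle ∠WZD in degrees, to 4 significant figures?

36.68°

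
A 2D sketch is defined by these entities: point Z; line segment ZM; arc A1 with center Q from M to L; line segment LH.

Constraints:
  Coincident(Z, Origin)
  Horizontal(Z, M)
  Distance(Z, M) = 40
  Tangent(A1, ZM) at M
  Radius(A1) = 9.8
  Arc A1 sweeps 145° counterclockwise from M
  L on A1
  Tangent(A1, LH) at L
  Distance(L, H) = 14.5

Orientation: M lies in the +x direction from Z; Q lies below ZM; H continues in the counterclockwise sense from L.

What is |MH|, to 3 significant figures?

26.9

On A1, M sits at bearing 90° from Q; a 145° counterclockwise sweep puts L at bearing 235°, so L = Q + 9.8·(cos 235°, sin 235°) = (34.4, -17.8). A1 meets LH tangentially, so QL is at right angles to LH, so LH runs along (−sin 235°, cos 235°); with |LH| = 14.5, H = (46.3, -26.1). Then |MH| = |H − M| = 26.9.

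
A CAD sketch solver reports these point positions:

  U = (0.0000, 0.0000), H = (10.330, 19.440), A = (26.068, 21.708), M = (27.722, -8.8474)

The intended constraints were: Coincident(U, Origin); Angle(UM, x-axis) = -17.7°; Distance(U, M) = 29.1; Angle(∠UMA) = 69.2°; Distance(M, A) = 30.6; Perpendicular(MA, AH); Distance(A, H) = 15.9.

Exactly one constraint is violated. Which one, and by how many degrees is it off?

Perpendicular(MA, AH) — off by 5.10°.

U = (0.00, 0.00) ✓; UM at -17.70° ✓; |UM| = 29.10 ✓; ∠UMA = 69.20° ✓; |MA| = 30.60 ✓; ∠(MA, AH) = 95.10° ✗; |AH| = 15.90 ✓.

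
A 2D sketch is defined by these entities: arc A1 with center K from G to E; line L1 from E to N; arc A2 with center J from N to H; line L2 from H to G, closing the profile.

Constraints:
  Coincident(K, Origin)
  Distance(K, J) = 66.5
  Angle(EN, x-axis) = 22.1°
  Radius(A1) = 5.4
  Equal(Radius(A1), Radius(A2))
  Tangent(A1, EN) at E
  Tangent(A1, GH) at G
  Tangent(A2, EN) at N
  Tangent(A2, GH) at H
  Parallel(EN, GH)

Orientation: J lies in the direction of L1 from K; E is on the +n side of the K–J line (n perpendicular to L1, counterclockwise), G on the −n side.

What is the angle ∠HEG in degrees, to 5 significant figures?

80.775°

Tangency of A1 to both parallel lines with radius 5.4 puts E and G at K ± 5.4·n: E = (-2.0316, 5.0033), G = (2.0316, -5.0033). Equal radii place N and H the same way about J: N = J + 5.4·n = (59.583, 30.022), H = J − 5.4·n = (63.646, 20.016). Then cos ∠HEG = EH·EG / (|EH||EG|), giving 80.775°.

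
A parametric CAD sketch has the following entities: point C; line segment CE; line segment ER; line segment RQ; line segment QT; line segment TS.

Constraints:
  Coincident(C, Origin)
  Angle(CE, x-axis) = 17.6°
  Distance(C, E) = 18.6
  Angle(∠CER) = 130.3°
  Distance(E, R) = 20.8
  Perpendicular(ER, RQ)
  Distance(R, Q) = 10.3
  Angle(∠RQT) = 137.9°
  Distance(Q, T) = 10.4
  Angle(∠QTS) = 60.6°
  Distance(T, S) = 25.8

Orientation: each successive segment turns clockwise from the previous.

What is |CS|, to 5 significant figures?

27.168

∠RQT = 137.9° gives QT at -164.20° from the x-axis; with |QT| = 10.4, T = (19.869, -16.986). ∠QTS = 60.6° gives TS at 76.400° from the x-axis; with |TS| = 25.8, S = (25.936, 8.0905). Then |CS| = |S − C| = 27.168.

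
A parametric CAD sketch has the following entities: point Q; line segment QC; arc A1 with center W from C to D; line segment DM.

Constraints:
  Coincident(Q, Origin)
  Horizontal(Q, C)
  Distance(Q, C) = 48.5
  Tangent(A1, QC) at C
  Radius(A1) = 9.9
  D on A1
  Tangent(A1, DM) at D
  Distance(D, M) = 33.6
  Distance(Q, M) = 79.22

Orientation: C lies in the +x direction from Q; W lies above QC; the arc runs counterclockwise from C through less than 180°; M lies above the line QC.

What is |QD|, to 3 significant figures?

58.1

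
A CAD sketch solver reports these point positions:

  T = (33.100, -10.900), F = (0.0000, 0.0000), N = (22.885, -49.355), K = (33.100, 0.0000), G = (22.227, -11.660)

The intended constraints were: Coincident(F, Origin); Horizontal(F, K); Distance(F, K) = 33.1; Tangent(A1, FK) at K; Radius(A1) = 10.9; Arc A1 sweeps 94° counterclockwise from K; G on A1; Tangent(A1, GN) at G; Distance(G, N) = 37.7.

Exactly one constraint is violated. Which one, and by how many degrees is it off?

Tangent(A1, GN) at G — off by 3.00°.

F = (0.00, 0.00) ✓; F.y = 0.00, K.y = 0.00 ✓; |FK| = 33.10 ✓; ∠(TK, KF) = 90.00° ✓; |TK| = 10.90 ✓; bearing(T→G) − bearing(T→K) = 94.00° ✓; |TG| = 10.90 ✓; ∠(TG, GN) = 93.00° ✗; |GN| = 37.70 ✓.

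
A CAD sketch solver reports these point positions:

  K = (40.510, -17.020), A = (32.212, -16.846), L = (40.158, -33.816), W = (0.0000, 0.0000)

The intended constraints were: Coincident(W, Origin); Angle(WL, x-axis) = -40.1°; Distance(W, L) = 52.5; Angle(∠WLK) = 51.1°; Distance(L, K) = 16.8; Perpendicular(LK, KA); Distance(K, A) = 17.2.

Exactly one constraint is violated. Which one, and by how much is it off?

Distance(K, A) = 17.2 — off by 8.90.

W = (0.00, 0.00) ✓; WL at -40.10° ✓; |WL| = 52.50 ✓; ∠WLK = 51.10° ✓; |LK| = 16.80 ✓; ∠(LK, KA) = 90.00° ✓; |KA| = 8.300 ✗.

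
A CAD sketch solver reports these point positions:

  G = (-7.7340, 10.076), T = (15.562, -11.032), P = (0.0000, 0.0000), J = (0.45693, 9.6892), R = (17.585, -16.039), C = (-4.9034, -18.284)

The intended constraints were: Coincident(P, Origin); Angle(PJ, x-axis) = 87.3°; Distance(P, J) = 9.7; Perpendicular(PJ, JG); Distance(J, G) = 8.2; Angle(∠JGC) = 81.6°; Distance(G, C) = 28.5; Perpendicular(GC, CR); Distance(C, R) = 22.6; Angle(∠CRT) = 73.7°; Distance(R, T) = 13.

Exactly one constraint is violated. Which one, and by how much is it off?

Distance(R, T) = 13 — off by 7.60.

P = (0.00, 0.00) ✓; PJ at 87.30° ✓; |PJ| = 9.700 ✓; ∠(PJ, JG) = 90.00° ✓; |JG| = 8.200 ✓; ∠JGC = 81.60° ✓; |GC| = 28.50 ✓; ∠(GC, CR) = 90.00° ✓; |CR| = 22.60 ✓; ∠CRT = 73.70° ✓; |RT| = 5.400 ✗.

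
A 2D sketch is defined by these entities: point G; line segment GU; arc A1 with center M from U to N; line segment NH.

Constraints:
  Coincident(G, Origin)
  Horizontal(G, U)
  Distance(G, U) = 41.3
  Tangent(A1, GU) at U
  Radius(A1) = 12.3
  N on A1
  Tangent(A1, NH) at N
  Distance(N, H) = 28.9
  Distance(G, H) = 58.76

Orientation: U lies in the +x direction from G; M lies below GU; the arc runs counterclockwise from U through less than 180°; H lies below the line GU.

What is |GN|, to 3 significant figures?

33.9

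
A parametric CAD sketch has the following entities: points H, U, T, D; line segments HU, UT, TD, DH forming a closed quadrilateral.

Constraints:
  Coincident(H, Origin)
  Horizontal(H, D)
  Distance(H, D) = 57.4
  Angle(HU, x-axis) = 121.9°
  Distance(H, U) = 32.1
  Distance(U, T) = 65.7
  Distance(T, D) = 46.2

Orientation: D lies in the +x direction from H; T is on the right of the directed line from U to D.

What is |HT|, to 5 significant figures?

33.651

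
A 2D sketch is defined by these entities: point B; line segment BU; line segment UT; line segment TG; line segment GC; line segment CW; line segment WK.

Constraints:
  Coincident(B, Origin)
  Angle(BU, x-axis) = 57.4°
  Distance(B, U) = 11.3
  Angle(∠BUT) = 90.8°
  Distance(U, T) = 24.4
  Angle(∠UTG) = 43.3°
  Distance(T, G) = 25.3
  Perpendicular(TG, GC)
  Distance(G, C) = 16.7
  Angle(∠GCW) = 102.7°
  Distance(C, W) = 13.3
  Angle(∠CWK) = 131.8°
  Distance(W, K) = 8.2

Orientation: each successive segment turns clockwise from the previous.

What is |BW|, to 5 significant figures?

17.260

B is at the origin; BU runs at 57.4° with length 11.3, so U = (6.0881, 9.5197). ∠BUT = 90.8° gives UT at -31.800° from the x-axis; with |UT| = 24.4, T = (26.825, -3.3380). ∠UTG = 43.3° gives TG at -168.50° from the x-axis; with |TG| = 25.3, G = (2.0334, -8.3820). TG is perpendicular to GC, so GC runs at 101.50°; with |GC| = 16.7, C = (-1.2960, 7.9827). ∠GCW = 102.7° gives CW at 24.200° from the x-axis; with |CW| = 13.3, W = (10.835, 13.435). Then |BW| = |W − B| = 17.260.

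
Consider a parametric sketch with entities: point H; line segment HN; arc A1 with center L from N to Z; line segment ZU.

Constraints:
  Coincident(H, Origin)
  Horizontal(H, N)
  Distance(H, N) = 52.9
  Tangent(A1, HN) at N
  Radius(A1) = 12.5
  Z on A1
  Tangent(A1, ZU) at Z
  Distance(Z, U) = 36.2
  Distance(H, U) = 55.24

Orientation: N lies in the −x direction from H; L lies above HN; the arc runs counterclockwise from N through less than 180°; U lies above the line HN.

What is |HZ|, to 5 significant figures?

41.857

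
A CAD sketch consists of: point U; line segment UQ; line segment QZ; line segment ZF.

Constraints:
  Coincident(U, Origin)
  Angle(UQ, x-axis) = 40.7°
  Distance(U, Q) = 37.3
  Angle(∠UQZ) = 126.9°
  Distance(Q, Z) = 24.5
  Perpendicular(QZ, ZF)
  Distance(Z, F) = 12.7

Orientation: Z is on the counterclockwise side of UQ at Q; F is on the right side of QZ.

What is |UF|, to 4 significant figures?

63.31

∠UQZ = 126.9°, so QZ runs at 40.7° + (180° − 126.9°) = 93.80° from the x-axis; with |QZ| = 24.5, Z = Q + 24.5·(cos 93.80°, sin 93.80°) = (26.65, 48.77). QZ ⟂ ZF; with |ZF| = 12.7 on the right of QZ, F = Z + 12.7·(0.9978, 0.06627) = (39.33, 49.61). Then |UF| = |F − U| = 63.31.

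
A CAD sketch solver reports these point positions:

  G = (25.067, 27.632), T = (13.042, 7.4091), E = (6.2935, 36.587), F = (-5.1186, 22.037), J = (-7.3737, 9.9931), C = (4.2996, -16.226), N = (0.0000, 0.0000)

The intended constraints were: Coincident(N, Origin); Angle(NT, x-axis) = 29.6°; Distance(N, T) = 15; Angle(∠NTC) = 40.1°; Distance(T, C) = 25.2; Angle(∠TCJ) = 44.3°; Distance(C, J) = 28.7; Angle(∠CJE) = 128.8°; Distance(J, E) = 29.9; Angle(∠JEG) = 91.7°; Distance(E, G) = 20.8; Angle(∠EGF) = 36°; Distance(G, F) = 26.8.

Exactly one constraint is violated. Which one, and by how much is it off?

Distance(G, F) = 26.8 — off by 3.90.

N = (0.00, 0.00) ✓; NT at 29.60° ✓; |NT| = 15.00 ✓; ∠NTC = 40.10° ✓; |TC| = 25.20 ✓; ∠TCJ = 44.30° ✓; |CJ| = 28.70 ✓; ∠CJE = 128.8° ✓; |JE| = 29.90 ✓; ∠JEG = 91.70° ✓; |EG| = 20.80 ✓; ∠EGF = 36.00° ✓; |GF| = 30.70 ✗.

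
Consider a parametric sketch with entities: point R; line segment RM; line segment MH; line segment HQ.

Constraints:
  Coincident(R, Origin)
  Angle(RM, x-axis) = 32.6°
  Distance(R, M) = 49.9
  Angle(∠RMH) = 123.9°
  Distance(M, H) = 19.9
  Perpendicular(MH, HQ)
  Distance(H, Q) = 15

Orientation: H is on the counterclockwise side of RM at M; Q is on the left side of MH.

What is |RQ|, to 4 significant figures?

54.55

R is at the origin; RM runs at 32.6° with length 49.9, so M = 49.9·(cos 32.6°, sin 32.6°) = (42.04, 26.88). ∠RMH = 123.9°, so MH runs at 32.6° + (180° − 123.9°) = 88.70° from the x-axis; with |MH| = 19.9, H = M + 19.9·(cos 88.70°, sin 88.70°) = (42.49, 46.78). MH is perpendicular to HQ; with |HQ| = 15.0 on the left of MH, Q = H + 15.0·(-0.9997, 0.02269) = (27.49, 47.12). Then |RQ| = |Q − R| = 54.55.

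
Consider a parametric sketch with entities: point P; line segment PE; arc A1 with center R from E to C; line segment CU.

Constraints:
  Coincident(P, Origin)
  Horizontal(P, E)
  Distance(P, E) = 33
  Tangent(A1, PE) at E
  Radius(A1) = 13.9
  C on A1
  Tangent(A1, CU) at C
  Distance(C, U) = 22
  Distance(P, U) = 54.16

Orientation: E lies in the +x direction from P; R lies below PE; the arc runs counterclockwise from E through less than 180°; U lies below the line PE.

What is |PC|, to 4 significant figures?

32.18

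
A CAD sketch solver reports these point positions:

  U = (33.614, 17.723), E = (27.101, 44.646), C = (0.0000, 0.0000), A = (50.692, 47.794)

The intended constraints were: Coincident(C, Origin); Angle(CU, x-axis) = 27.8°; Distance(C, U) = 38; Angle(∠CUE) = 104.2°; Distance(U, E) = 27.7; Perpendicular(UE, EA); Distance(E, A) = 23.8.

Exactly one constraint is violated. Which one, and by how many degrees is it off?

Perpendicular(UE, EA) — off by 6.00°.

C = (0.00, 0.00) ✓; CU at 27.80° ✓; |CU| = 38.00 ✓; ∠CUE = 104.2° ✓; |UE| = 27.70 ✓; ∠(UE, EA) = 96.00° ✗; |EA| = 23.80 ✓.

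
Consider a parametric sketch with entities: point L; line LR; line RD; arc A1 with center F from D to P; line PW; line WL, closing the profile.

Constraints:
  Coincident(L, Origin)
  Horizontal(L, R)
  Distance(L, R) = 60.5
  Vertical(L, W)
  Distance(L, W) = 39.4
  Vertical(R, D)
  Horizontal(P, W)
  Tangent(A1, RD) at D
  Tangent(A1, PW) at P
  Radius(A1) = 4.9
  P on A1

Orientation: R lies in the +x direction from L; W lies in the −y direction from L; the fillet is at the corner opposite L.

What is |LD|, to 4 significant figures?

69.65

L is at the origin; LR is horizontal with |LR| = 60.5 and R on the +x side, so R = (60.50, 0.000). LW is vertical with |LW| = 39.4 and W on the −y side, so W = (0.000, -39.40). The virtual corner opposite L is at (60.50, -39.40). Since A1 is tangent to RD there, FD ⟂ RD and tangency of A1 to PW means the radius FP is perpendicular to PW, with radius 4.9, so the center F sits 4.9 in from both sides at F = (55.60, -34.50). That places the tangent points at D = (60.50, -34.50) on RD and P = (55.60, -39.40) on PW. Then |LD| = |D − L| = 69.65.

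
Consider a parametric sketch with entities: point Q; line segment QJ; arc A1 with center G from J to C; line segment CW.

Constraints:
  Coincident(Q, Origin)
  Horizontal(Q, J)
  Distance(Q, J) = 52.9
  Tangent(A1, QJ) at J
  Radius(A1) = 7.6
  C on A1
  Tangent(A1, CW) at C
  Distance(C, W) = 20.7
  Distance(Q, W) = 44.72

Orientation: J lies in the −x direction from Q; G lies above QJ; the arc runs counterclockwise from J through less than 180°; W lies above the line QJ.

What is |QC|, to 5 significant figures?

46.127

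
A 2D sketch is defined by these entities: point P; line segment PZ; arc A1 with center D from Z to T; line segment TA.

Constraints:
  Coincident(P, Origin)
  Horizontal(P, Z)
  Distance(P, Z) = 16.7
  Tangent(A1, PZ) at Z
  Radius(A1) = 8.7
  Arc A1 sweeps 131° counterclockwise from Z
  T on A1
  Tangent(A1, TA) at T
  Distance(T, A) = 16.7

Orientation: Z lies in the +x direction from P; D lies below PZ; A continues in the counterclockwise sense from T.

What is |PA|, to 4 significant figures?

34.27

On A1, Z sits at bearing 90° from D; a 131° counterclockwise sweep puts T at bearing 221°, so T = D + 8.7·(cos 221°, sin 221°) = (10.13, -14.41). The tangent condition forces DT to be normal to TA, so TA runs along (−sin 221°, cos 221°); with |TA| = 16.7, A = (21.09, -27.01). Then |PA| = |A − P| = 34.27.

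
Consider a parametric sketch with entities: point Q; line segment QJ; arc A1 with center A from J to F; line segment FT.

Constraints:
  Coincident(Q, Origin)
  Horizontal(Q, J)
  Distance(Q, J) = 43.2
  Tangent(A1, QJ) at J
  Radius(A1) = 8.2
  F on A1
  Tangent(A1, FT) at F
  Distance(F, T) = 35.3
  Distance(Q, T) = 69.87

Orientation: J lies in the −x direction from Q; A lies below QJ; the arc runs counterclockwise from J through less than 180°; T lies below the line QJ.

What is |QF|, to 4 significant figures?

51.84

Checks: ∠(AJ, JQ) = 90.00° ✓; |AF| = 8.200 ✓; ∠(AF, FT) = 90.00° ✓; |FT| = 35.30 ✓; |QT| = 69.87 ✓.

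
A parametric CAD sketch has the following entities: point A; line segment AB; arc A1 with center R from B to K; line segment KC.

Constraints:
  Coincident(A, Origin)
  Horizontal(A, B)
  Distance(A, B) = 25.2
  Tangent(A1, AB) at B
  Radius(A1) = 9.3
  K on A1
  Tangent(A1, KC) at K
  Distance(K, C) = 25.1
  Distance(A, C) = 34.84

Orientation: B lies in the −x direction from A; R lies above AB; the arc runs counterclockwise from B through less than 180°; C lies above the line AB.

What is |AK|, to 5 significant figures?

17.838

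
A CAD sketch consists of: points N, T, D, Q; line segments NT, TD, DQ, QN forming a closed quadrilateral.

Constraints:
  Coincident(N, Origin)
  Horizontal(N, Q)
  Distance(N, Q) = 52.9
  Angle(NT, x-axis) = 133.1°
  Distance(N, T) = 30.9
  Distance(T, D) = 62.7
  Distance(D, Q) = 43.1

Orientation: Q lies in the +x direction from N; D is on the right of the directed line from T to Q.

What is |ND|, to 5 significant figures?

31.939

Checks: |NQ| = 52.90 ✓; |NT| = 30.90 ✓; |TD| = 62.70 ✓; |DQ| = 43.10 ✓.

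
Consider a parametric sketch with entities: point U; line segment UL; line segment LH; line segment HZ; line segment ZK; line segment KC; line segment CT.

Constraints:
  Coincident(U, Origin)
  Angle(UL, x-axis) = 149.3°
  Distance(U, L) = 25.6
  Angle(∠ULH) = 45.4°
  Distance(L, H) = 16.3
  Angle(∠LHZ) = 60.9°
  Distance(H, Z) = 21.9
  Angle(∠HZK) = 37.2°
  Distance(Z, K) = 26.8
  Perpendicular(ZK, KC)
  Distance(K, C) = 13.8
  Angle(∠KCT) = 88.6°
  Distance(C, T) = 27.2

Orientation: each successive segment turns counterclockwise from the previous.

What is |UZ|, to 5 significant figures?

12.359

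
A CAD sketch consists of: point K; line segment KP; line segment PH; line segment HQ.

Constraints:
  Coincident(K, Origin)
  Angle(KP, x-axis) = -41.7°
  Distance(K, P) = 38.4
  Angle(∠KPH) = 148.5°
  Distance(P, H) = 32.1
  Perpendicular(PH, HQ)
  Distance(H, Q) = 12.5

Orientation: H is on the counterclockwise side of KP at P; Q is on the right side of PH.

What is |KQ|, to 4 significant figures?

72.56

K is at the origin; KP runs at -41.7° with length 38.4, so P = 38.4·(cos -41.7°, sin -41.7°) = (28.67, -25.54). ∠KPH = 148.5°, so PH runs at -41.7° + (180° − 148.5°) = -10.20° from the x-axis; with |PH| = 32.1, H = P + 32.1·(cos -10.20°, sin -10.20°) = (60.26, -31.23). PH ⟂ HQ; with |HQ| = 12.5 on the right of PH, Q = H + 12.5·(-0.1771, -0.9842) = (58.05, -43.53). Then |KQ| = |Q − K| = 72.56.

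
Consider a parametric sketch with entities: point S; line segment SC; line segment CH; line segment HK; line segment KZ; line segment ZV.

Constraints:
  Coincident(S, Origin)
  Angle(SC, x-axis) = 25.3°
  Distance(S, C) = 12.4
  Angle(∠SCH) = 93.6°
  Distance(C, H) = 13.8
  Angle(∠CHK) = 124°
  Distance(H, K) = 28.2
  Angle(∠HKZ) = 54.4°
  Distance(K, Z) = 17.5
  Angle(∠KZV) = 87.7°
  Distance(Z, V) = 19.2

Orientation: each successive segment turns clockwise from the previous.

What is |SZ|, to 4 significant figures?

16.61

S is at the origin; SC runs at 25.3° with length 12.4, so C = (11.21, 5.299). ∠SCH = 93.6° gives CH at -61.10° from the x-axis; with |CH| = 13.8, H = (17.88, -6.782). ∠CHK = 124.0° gives HK at -117.1° from the x-axis; with |HK| = 28.2, K = (5.034, -31.89). ∠HKZ = 54.4° gives KZ at 117.3° from the x-axis; with |KZ| = 17.5, Z = (-2.993, -16.34). Then |SZ| = |Z − S| = 16.61.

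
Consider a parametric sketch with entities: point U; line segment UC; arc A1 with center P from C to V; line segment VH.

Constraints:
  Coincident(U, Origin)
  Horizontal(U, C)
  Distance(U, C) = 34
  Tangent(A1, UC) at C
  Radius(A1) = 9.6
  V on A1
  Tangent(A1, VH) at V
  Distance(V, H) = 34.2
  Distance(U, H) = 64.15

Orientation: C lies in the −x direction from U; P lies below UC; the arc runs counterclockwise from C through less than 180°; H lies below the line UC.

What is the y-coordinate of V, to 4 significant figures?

-8.212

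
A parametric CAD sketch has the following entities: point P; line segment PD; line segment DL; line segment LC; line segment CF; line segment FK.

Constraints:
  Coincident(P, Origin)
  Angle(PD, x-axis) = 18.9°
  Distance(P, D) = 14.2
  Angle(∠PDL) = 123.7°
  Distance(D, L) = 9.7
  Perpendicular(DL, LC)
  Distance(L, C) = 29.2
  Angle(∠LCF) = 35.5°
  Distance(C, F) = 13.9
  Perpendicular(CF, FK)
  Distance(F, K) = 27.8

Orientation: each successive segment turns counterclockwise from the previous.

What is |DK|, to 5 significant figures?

24.323

P is at the origin; PD runs at 18.9° with length 14.2, so D = (13.434, 4.5996). ∠PDL = 123.7° gives DL at 75.200° from the x-axis; with |DL| = 9.7, L = (15.912, 13.978). DL ⟂ LC, so LC runs at 165.20°; with |LC| = 29.2, C = (-12.319, 21.437). ∠LCF = 35.5° gives CF at -50.300° from the x-axis; with |CF| = 13.9, F = (-3.4401, 10.742). CF ⟂ FK, so FK runs at 39.700°; with |FK| = 27.8, K = (17.949, 28.500). Then |DK| = |K − D| = 24.323.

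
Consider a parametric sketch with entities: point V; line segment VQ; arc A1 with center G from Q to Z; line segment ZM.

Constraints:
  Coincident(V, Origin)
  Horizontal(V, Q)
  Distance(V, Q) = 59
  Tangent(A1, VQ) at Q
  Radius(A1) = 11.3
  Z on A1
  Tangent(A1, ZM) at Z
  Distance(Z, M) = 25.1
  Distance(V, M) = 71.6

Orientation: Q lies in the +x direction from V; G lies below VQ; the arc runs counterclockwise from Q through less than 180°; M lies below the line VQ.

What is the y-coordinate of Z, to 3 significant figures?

-16.4

V is at the origin; V and Q share the same y with |VQ| = 59.0 and Q on the +x side, so Q = (59.0, 0.00). The tangent condition forces GQ to be normal to VQ, so G = Q + (0, -11.3) = (59.0, -11.3). Since GZ ⟂ ZM (tangency), |GM| = √(11.3² + 25.1²) = 27.5 regardless of where Z sits on A1. So M lies on both circle(V, 71.6) and circle(G, 27.5); the below-VQ intersection is M = (60.2, -38.8). Z is the foot of the tangent from M: Z = (48.9, -16.4).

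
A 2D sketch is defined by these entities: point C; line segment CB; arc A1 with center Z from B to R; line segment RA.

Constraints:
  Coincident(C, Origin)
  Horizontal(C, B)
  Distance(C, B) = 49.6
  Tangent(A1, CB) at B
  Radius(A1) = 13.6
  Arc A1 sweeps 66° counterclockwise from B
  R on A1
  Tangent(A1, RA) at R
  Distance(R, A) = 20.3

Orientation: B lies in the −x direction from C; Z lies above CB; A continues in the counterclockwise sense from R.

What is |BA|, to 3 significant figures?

33.7

On A1, B sits at bearing -90° from Z; a 66° counterclockwise sweep puts R at bearing -24°, so R = Z + 13.6·(cos -24°, sin -24°) = (-37.2, 8.07). The tangent condition forces ZR to be normal to RA, so RA runs along (−sin -24°, cos -24°); with |RA| = 20.3, A = (-28.9, 26.6). Then |BA| = |A − B| = 33.7.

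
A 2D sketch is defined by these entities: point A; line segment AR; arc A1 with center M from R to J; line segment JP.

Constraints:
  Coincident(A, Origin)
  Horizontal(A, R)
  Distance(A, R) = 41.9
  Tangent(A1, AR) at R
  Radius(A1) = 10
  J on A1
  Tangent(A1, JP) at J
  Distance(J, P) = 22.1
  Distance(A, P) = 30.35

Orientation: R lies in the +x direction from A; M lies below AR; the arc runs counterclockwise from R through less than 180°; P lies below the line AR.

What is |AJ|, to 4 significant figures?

34.05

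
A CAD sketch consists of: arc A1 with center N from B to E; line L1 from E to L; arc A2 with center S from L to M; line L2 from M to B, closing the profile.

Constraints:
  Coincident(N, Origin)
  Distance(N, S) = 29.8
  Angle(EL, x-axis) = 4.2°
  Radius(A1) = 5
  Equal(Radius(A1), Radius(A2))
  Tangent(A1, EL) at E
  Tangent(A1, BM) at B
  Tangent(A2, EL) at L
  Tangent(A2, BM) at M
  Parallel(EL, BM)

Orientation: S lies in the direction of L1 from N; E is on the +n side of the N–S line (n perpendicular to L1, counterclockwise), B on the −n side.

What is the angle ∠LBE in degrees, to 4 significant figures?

71.45°

The slot axis is L1's direction at 4.2°, so u = (cos 4.2°, sin 4.2°) = (0.9973, 0.07324) and n = (−sin 4.2°, cos 4.2°) = (-0.07324, 0.9973). N is at the origin and S lies 29.8 along u from N, so S = 29.8·u = (29.72, 2.182). Tangency of A1 to both parallel lines with radius 5.0 puts E and B at N ± 5.0·n: E = (-0.3662, 4.987), B = (0.3662, -4.987). Equal radii place L and M the same way about S: L = S + 5.0·n = (29.35, 7.169), M = S − 5.0·n = (30.09, -2.804). Then cos ∠LBE = BL·BE / (|BL||BE|), giving 71.45°.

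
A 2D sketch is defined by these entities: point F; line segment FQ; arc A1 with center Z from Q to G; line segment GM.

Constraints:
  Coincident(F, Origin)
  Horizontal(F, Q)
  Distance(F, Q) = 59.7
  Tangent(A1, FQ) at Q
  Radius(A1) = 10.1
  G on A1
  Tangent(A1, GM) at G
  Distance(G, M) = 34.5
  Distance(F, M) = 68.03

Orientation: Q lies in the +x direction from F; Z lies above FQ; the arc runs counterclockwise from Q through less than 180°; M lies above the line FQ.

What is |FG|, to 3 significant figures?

70.1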